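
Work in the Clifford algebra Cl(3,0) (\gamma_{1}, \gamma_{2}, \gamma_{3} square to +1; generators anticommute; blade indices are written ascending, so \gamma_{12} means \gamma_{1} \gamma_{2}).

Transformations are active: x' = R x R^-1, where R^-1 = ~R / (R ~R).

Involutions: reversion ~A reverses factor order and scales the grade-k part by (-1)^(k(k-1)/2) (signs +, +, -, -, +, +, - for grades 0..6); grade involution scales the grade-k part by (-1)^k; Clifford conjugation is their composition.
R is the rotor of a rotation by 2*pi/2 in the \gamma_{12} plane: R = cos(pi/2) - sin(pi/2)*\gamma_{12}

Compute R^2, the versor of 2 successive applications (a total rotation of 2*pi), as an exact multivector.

Rotor phase runs at HALF the rotation angle; powers of one rotor simply add phase, so after 2 steps in \gamma_{12} the phase is 2*pi/2 = \pi and R^2 = cos(\pi) - sin(\pi)*\gamma_{12}.
cos(\pi) = -1 and sin(\pi) = 0, so R^2 = -1. The total rotation 2*pi is 1 full turn, so every vector returns to itself, yet the rotor is -1, on the OTHER sheet of the double cover (an odd number of 2*pi turns).
Answer: -1


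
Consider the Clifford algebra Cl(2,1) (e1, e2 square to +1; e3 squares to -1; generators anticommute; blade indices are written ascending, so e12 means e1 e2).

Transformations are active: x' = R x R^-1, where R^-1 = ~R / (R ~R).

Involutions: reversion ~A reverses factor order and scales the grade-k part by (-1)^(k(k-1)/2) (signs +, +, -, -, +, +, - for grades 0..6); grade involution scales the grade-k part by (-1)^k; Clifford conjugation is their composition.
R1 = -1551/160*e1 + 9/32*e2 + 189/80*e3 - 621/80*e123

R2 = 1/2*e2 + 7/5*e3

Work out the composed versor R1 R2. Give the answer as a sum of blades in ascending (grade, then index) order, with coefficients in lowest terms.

Distribute over the terms of R2 (each basis-blade product reordered to ascending indices, repeated generators contracted through their squares):
R1 (1/2*e2) = 9/64 - 1551/320*e12 + 621/160*e13 - 189/160*e23
R1 (7/5*e3) = -1323/400 + 4347/400*e12 - 10857/800*e13 + 63/160*e23
Summing the partial products and collecting blades:
Answer: -5067/1600 + 9633/1600*e12 - 969/100*e13 - 63/80*e23


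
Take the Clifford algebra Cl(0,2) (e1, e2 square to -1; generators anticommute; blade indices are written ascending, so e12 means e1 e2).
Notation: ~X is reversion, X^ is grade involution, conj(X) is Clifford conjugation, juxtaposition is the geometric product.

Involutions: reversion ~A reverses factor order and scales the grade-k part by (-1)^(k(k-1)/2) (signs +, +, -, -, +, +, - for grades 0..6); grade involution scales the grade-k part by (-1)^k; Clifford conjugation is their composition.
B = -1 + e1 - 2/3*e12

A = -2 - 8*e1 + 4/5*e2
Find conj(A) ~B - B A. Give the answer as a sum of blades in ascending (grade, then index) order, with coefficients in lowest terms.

first term: -6 - 158/15*e1 - 68/15*e2 - 8/15*e12
second term: 10 + 98/15*e1 + 68/15*e2 + 32/15*e12
Answer: -16 - 256/15*e1 - 136/15*e2 - 8/3*e12


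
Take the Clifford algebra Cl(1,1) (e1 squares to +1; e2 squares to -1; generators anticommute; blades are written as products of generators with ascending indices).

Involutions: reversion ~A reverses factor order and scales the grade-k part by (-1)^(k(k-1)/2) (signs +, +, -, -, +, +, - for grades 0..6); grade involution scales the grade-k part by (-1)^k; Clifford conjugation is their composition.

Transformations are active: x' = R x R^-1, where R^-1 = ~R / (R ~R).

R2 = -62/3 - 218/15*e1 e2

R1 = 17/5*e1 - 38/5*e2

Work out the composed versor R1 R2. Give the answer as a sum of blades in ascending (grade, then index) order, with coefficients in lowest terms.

Distribute over the terms of R1 (each basis-blade product reordered to ascending indices, repeated generators contracted through their squares):
(17/5*e1) R2 = -1054/15*e1 - 3706/75*e2
(-38/5*e2) R2 = 8284/75*e1 + 2356/15*e2
Summing the partial products and collecting blades:
Answer: 3014/75*e1 + 8074/75*e2


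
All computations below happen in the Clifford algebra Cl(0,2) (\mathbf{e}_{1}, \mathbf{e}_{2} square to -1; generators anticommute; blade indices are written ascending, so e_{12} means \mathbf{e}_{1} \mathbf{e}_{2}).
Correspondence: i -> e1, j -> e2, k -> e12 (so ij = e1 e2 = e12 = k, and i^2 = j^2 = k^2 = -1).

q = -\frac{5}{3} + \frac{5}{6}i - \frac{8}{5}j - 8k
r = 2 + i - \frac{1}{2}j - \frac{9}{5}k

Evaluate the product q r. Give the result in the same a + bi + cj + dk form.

In blades: q = -\frac{5}{3} + \frac{5}{6} e_{1} - \frac{8}{5} e_{2} - 8 e_{12}, r = 2 + e_{1} - \frac{1}{2} e_{2} - \frac{9}{5} e_{12}.
Distribute q over r term by term (generator squares from the signature, products reordered to ascending indices): (-\frac{5}{3})*r = -\frac{10}{3} - \frac{5}{3} e_{1} + \frac{5}{6} e_{2} + 3 e_{12}; (\frac{5}{6} e_{1})*r = -\frac{5}{6} + \frac{5}{3} e_{1} + \frac{3}{2} e_{2} - \frac{5}{12} e_{12}; (-\frac{8}{5} e_{2})*r = -\frac{4}{5} + \frac{72}{25} e_{1} - \frac{16}{5} e_{2} + \frac{8}{5} e_{12}; (-8 e_{12})*r = -\frac{72}{5} - 4 e_{1} - 8 e_{2} - 16 e_{12}.
Sum: -\frac{581}{30} - \frac{28}{25} e_{1} - \frac{133}{15} e_{2} - \frac{709}{60} e_{12}; translating back through the correspondence:
Answer: -\frac{581}{30} - \frac{28}{25}i - \frac{133}{15}j - \frac{709}{60}k


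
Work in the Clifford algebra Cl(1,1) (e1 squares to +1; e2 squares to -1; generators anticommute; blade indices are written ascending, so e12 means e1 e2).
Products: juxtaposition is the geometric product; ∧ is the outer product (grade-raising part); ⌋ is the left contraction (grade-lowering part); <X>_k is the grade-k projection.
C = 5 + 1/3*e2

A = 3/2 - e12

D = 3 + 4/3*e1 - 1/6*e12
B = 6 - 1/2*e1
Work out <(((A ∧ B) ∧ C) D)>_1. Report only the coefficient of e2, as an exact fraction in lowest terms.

step 1: 9 - 3/4*e1 - 6*e12
step 2: 45 - 15/4*e1 + 3*e2 - 121/4*e12
step 3: 3241/24 + 193/4*e1 + 1199/24*e2 - 409/4*e12
step 4: 193/4*e1 + 1199/24*e2
Answer: 1199/24


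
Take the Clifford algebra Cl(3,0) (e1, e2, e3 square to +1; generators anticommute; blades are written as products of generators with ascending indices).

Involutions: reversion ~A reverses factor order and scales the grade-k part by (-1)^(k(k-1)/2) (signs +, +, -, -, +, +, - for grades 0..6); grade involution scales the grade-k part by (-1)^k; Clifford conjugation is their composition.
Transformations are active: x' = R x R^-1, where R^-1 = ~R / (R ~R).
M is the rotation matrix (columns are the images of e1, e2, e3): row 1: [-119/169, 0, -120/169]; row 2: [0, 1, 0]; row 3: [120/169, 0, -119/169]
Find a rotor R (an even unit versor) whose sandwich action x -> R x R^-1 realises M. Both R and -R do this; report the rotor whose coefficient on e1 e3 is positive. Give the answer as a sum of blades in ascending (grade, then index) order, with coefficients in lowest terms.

Method: write R = a + b12*e1 e2 + b13*e1 e3 + b23*e2 e3 with a^2 + b12^2 + b13^2 + b23^2 = 1 (so R^-1 = ~R). Expanding the columns R e_j ~R gives tr M = 4a^2 - 1 and, from the antisymmetric part, M21 - M12 = -4a*b12, M13 - M31 = 4a*b13, M32 - M23 = -4a*b23.
Here tr M = -69/169, so a^2 = (1 + tr M)/4 = 25/169 and a = ±5/13. Taking a = 5/13: M21 - M12 = 0, M13 - M31 = -240/169, M32 - M23 = 0, giving b12 = 0, b13 = -12/13, b23 = 0, i.e. R = 5/13 - 12/13*e1 e3.
Its e1 e3 coefficient is negative, so report the other preimage -R.
Answer: -5/13 + 12/13*e1 e3. Sheet selection: the two-to-one cover makes ±R indistinguishable at the matrix level (trace -69/169), so uniqueness comes from the required sign on e1 e3.


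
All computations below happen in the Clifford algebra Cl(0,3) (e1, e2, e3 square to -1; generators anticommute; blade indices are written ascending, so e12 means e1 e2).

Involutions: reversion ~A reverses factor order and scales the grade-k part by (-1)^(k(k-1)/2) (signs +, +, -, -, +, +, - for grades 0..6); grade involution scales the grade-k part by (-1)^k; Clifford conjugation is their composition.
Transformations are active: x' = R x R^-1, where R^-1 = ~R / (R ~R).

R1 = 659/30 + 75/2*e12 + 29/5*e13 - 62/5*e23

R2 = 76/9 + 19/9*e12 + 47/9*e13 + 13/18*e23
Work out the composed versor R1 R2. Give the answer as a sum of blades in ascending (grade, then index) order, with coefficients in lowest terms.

Distribute over the terms of R1 (each basis-blade product reordered to ascending indices, repeated generators contracted through their squares):
(659/30) R2 = 25042/135 + 12521/270*e12 + 30973/270*e13 + 8567/540*e23
(75/2*e12) R2 = -475/6 + 950/3*e12 - 325/12*e13 + 1175/6*e23
(29/5*e13) R2 = -1363/45 + 377/90*e12 + 2204/45*e13 - 551/45*e23
(-62/5*e23) R2 = 403/45 + 2914/45*e12 - 1178/45*e13 - 4712/45*e23
Summing the partial products and collecting blades:
Answer: 22949/270 + 58318/135*e12 + 59633/540*e13 + 51161/540*e23


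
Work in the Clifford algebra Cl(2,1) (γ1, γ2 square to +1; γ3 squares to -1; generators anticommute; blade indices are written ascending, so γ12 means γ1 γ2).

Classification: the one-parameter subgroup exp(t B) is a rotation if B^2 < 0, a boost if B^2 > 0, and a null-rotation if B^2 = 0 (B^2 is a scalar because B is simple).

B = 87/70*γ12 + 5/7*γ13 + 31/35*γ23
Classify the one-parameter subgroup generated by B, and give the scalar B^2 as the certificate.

B^2 term by term: the squares give (87/70)^2*(γ12)^2 + (5/7)^2*(γ13)^2 + (31/35)^2*(γ23)^2 = 7569/4900*(-1) + 25/49*(+1) + 961/1225*(+1) = -1/4 (each basis 2-blade squares to minus the product of its generators' squares); cross terms between blades sharing an index anticommute and cancel. So B^2 = -1/4.
Answer: rotation, certificate B^2 = -1/4. No conjugation can change B^2 = -1/4; the sign gives the class.


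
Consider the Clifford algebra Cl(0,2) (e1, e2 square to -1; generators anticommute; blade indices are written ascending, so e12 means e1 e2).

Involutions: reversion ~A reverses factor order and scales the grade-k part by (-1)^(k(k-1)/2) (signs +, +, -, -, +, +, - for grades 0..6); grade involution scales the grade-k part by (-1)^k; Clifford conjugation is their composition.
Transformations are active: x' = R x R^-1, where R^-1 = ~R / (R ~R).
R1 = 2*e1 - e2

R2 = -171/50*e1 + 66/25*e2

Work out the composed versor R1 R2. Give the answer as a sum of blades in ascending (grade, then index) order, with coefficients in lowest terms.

Distribute over the terms of R1 (each basis-blade product reordered to ascending indices, repeated generators contracted through their squares):
(2*e1) R2 = 171/25 + 132/25*e12
(-e2) R2 = 66/25 - 171/50*e12
Summing the partial products and collecting blades:
Answer: 237/25 + 93/50*e12


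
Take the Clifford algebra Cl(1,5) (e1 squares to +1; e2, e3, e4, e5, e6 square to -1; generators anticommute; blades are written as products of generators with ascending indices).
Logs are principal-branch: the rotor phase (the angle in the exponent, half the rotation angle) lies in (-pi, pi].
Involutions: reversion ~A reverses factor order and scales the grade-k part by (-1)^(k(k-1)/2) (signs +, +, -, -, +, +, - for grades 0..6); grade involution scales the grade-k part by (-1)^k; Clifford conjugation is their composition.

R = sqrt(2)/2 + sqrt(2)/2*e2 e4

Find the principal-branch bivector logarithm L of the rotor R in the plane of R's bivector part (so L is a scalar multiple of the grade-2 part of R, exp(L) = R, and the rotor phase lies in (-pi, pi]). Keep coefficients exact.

The scalar part of R is sqrt(2)/2, so the principal-branch rotor phase is pinned; divide the bivector part by its sine to get the unit plane — L is the phase times that plane.
Concretely: cos(phase) = sqrt(2)/2 gives phase = ±pi/4, and since phase/sin(phase) is even the sign is immaterial: L = (phase/sin(phase)) * <R>_2 = (sqrt(2)*pi/4) * <R>_2.
Answer: pi/4*e2 e4


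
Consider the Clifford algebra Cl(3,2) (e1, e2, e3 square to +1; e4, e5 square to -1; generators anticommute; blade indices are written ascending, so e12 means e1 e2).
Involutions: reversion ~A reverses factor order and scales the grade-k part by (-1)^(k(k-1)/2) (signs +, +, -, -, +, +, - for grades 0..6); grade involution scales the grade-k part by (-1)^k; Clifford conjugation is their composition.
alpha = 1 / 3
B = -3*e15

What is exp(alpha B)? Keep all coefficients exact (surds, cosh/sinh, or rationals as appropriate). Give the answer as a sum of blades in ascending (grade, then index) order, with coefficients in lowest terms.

B^2 = (-3)^2*(e15)^2 = 9*(+1) = 9 (a basis 2-blade squares to minus the product of its generators' squares).
B^2 = 9 — since the square is positive, the closed form is hyperbolic: l = 3, alpha*l = 1, so exp(alpha B) = cosh(1) + (sinh(1)/3)*B = cosh(1) + (sinh(1)/3)*B.
Answer: cosh(1) - sinh(1)*e15


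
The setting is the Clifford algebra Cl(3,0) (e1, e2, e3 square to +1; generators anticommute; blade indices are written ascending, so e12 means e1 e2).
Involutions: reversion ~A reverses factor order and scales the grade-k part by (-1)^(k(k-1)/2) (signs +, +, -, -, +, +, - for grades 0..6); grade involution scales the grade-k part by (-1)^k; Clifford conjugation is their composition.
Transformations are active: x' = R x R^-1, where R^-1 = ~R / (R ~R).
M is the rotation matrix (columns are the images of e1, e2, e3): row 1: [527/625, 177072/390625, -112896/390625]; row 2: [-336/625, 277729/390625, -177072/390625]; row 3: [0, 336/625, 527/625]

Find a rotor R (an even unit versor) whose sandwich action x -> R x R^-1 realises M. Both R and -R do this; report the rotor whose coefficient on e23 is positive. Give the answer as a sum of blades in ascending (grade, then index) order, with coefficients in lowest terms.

Method: write R = a + b12*e12 + b13*e13 + b23*e23 with a^2 + b12^2 + b13^2 + b23^2 = 1 (so R^-1 = ~R). Expanding the columns R e_j ~R gives tr M = 4a^2 - 1 and, from the antisymmetric part, M21 - M12 = -4a*b12, M13 - M31 = 4a*b13, M32 - M23 = -4a*b23.
Here tr M = 936479/390625, so a^2 = (1 + tr M)/4 = 331776/390625 and a = ±576/625. Taking a = 576/625: M21 - M12 = -387072/390625, M13 - M31 = -112896/390625, M32 - M23 = 387072/390625, giving b12 = 168/625, b13 = -49/625, b23 = -168/625, i.e. R = 576/625 + 168/625*e12 - 49/625*e13 - 168/625*e23.
Its e23 coefficient is negative, so report the other preimage -R.
Answer: -576/625 - 168/625*e12 + 49/625*e13 + 168/625*e23. Recall the cover is two-to-one: with M of trace 936479/390625, both preimages act alike, and the stated e23 sign chooses the sheet.


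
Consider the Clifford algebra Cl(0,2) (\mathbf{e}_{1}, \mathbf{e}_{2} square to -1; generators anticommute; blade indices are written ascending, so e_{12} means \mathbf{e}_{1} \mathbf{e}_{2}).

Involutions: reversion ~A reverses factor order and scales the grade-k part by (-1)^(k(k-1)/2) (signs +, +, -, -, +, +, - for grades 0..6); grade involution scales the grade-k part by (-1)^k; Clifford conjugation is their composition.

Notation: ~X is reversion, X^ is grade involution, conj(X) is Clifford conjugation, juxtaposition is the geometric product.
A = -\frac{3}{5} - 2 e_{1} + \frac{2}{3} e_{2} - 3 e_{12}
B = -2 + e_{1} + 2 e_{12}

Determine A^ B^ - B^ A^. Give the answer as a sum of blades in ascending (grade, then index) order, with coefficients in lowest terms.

first term: \frac{46}{5} - \frac{71}{15} e_{1} + \frac{1}{3} e_{2} + \frac{62}{15} e_{12}
second term: \frac{46}{5} - \frac{31}{15} e_{1} + \frac{7}{3} e_{2} + \frac{82}{15} e_{12}
Answer: -\frac{8}{3} e_{1} - 2 e_{2} - \frac{4}{3} e_{12}


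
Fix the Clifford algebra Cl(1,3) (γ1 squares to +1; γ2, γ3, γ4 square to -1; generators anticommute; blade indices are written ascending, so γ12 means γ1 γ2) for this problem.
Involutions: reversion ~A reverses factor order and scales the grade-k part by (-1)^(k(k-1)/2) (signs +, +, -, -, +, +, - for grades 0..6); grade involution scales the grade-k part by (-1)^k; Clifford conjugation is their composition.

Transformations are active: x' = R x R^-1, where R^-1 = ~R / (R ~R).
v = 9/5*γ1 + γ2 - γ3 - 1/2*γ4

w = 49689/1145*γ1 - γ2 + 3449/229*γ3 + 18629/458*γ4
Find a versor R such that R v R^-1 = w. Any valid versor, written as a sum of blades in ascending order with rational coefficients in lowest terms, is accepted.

A norm check does it: q(v) = q(w) = 99/100, hence R = v + w = 10350/229*γ1 + 3220/229*γ3 + 9200/229*γ4 realises the map — parallel part kept, (v - w)/2 negated, v carried to w.
Answer: 10350/229*γ1 + 3220/229*γ3 + 9200/229*γ4


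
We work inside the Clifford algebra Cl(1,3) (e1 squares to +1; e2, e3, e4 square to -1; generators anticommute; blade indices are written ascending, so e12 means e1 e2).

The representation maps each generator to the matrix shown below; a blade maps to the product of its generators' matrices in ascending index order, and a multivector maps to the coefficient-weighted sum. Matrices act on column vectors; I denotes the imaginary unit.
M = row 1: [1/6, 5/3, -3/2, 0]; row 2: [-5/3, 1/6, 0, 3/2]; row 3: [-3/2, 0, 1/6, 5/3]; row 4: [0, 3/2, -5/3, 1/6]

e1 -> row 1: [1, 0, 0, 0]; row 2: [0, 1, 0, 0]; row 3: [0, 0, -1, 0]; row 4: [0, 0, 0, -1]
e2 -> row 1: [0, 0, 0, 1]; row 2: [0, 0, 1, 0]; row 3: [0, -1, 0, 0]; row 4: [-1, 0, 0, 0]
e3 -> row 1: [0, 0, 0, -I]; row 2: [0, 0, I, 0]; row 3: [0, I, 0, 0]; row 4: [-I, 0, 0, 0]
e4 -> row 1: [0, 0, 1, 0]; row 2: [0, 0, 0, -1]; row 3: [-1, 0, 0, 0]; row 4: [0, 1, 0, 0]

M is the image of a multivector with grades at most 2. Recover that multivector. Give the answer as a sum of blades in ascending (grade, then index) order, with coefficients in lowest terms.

Method: the blade images are trace-orthogonal — tr(rho(e_A) rho(e_B)^-1) = 4 if A = B and 0 otherwise — and rho(e_A)^-1 = (e_A)^2 * rho(e_A) with (e_A)^2 = +1 or -1, so the coefficient of e_A in the preimage is (e_A)^2 * tr(M rho(e_A))/4.
Nonzero projections over blades of grade <= 2: 1: (1)^2 = +1, tr(M 1) = 2/3, coefficient 1/6; e14: (e14)^2 = +1, tr(M rho(e14)) = -6, coefficient -3/2; e24: (e24)^2 = -1, tr(M rho(e24)) = -20/3, coefficient 5/3. Every other blade of grade <= 2 projects to 0.
Answer: 1/6 - 3/2*e14 + 5/3*e24


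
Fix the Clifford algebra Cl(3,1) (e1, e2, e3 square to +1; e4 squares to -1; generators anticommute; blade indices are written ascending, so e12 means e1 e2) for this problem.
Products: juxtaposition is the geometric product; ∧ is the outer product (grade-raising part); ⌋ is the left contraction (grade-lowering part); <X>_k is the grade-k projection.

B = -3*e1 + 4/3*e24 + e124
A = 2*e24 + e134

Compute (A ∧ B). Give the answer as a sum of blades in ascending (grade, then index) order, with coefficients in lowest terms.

step 1: -6*e124
Answer: -6*e124


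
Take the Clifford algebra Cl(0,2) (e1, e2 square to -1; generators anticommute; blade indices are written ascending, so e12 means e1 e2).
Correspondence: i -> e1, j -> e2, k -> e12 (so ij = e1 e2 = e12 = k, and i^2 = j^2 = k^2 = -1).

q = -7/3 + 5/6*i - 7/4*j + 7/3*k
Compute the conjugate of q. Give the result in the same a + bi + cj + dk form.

In blades: q = -7/3 + 5/6*e1 - 7/4*e2 + 7/3*e12.
Conjugation here is Clifford conjugation: the scalar is fixed and the grade-1 and grade-2 blades all flip sign, giving -7/3 - 5/6*e1 + 7/4*e2 - 7/3*e12; translating back:
Answer: -7/3 - 5/6*i + 7/4*j - 7/3*k


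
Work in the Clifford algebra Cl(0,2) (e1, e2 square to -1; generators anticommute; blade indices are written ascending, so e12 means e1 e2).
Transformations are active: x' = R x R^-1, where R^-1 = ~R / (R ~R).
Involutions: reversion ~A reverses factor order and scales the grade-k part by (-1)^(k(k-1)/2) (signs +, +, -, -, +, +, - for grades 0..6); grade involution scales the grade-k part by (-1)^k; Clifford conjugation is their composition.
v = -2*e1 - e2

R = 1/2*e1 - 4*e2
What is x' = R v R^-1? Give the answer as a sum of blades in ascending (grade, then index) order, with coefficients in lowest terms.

~R = 1/2*e1 - 4*e2, and R ~R = -65/4, so R^-1 = ~R / (-65/4).
R v = -3 - 17/2*e12
Answer: 142/65*e1 - 31/65*e2


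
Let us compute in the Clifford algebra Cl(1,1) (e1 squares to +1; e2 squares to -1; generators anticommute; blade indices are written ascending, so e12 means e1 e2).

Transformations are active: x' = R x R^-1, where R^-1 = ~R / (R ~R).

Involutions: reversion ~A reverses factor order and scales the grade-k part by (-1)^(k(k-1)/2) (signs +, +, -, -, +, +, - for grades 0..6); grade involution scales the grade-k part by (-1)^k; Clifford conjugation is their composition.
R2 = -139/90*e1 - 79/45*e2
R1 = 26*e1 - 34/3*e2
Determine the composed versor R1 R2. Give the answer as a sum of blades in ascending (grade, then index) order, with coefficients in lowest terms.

Distribute over the terms of R1 (each basis-blade product reordered to ascending indices, repeated generators contracted through their squares):
(26*e1) R2 = -1807/45 - 2054/45*e12
(-34/3*e2) R2 = -2686/135 - 2363/135*e12
Summing the partial products and collecting blades:
Answer: -8107/135 - 1705/27*e12


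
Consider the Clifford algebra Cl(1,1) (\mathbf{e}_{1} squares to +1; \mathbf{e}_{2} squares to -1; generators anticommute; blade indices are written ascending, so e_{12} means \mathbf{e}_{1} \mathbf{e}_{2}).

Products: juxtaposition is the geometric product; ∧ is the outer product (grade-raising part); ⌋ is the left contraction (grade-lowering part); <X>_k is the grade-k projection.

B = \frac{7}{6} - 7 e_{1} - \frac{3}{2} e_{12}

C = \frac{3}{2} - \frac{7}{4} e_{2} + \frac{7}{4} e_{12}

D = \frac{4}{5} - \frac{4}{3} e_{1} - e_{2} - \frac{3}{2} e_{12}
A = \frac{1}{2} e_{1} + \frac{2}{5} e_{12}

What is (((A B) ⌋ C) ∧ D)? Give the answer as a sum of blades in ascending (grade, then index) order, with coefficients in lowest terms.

step 1: -\frac{41}{10} + \frac{7}{12} e_{1} + \frac{41}{20} e_{2} + \frac{7}{15} e_{12}
step 2: -\frac{419}{240} + \frac{287}{80} e_{1} + \frac{1967}{240} e_{2} - \frac{287}{40} e_{12}
step 3: -\frac{419}{300} + \frac{2339}{450} e_{1} + \frac{3321}{400} e_{2} + \frac{30377}{7200} e_{12}
Answer: -\frac{419}{300} + \frac{2339}{450} e_{1} + \frac{3321}{400} e_{2} + \frac{30377}{7200} e_{12}


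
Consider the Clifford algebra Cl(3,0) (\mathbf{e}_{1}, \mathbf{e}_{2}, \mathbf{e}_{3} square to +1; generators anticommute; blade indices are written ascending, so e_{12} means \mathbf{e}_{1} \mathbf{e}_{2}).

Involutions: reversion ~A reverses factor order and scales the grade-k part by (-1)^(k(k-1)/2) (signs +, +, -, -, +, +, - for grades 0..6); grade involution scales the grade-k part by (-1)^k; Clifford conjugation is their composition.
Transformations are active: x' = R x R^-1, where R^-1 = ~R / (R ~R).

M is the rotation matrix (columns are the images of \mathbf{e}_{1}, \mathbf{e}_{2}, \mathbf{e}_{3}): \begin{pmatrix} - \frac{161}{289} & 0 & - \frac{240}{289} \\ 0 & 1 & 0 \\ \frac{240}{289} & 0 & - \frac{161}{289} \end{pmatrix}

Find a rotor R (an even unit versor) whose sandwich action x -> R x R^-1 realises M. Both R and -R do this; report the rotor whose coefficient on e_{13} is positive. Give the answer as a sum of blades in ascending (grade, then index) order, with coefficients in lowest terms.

Method: write R = a + b12*e_{12} + b13*e_{13} + b23*e_{23} with a^2 + b12^2 + b13^2 + b23^2 = 1 (so R^-1 = ~R). Expanding the columns R e_j ~R gives tr M = 4a^2 - 1 and, from the antisymmetric part, M21 - M12 = -4a*b12, M13 - M31 = 4a*b13, M32 - M23 = -4a*b23.
Here tr M = -\frac{33}{289}, so a^2 = (1 + tr M)/4 = \frac{64}{289} and a = ±\frac{8}{17}. Taking a = \frac{8}{17}: M21 - M12 = 0, M13 - M31 = -\frac{480}{289}, M32 - M23 = 0, giving b12 = 0, b13 = -\frac{15}{17}, b23 = 0, i.e. R = \frac{8}{17} - \frac{15}{17} e_{13}.
Its e_{13} coefficient is negative, so report the other preimage -R.
Answer: -\frac{8}{17} + \frac{15}{17} e_{13}. Sheet selection: the two-to-one cover makes ±R indistinguishable at the matrix level (trace -\frac{33}{289}), so uniqueness comes from the required sign on e_{13}.


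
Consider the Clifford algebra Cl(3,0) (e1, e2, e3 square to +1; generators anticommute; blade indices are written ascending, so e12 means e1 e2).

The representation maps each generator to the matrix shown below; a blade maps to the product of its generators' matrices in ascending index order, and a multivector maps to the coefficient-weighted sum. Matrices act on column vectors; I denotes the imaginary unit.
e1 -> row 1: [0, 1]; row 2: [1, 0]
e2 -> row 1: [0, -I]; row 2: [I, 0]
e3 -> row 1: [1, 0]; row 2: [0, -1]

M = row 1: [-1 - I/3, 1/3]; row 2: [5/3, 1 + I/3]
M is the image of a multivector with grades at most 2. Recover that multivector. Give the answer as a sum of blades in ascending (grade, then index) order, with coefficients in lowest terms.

Method: 1, rho(e1), rho(e2), rho(e3) form a trace-orthogonal basis of the 2x2 complex matrices (tr(X Y) = 2 if X = Y, else 0), so M = m0*1 + m1*rho(e1) + m2*rho(e2) + m3*rho(e3) with m0 = tr(M)/2 = 0, m1 = tr(M rho(e1))/2 = 1, m2 = tr(M rho(e2))/2 = -2*I/3, m3 = tr(M rho(e3))/2 = -1 - I/3.
Multiplying table entries, the bivector images are rho(e12) = I*rho(e3), rho(e13) = -I*rho(e2), rho(e23) = I*rho(e1); with real blade coefficients the real parts of m0..m3 are the coefficients of 1, e1, e2, e3 and the imaginary parts give the bivectors (e23: Im m1, e13: -Im m2, e12: Im m3).
Answer: e1 - e3 - 1/3*e12 + 2/3*e13


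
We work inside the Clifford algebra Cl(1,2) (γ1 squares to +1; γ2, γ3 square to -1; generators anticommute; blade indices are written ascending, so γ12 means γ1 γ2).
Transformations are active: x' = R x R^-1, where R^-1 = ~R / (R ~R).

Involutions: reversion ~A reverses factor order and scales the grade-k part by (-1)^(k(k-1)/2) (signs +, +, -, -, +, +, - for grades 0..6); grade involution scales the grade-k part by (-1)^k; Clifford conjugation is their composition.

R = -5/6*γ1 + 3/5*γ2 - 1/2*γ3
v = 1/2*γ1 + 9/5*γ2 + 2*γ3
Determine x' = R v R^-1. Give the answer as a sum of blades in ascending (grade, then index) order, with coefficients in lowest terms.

~R = -5/6*γ1 + 3/5*γ2 - 1/2*γ3, and R ~R = 19/225, so R^-1 = ~R / (19/225).
R v = -149/300 - 9/5*γ12 - 17/12*γ13 + 21/10*γ23
Answer: 707/76*γ1 - 1683/190*γ2 + 295/76*γ3


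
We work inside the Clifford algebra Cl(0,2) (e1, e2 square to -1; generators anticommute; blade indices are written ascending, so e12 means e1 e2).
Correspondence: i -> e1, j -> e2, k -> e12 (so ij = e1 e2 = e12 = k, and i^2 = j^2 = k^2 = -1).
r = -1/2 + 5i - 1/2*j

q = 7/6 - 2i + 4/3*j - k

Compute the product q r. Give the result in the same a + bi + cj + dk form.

In blades: q = 7/6 - 2*e1 + 4/3*e2 - e12, r = -1/2 + 5*e1 - 1/2*e2.
Distribute q over r term by term (generator squares from the signature, products reordered to ascending indices): (7/6)*r = -7/12 + 35/6*e1 - 7/12*e2; (-2*e1)*r = 10 + e1 + e12; (4/3*e2)*r = 2/3 - 2/3*e2 - 20/3*e12; (-e12)*r = -1/2*e1 - 5*e2 + 1/2*e12.
Sum: 121/12 + 19/3*e1 - 25/4*e2 - 31/6*e12; translating back through the correspondence:
Answer: 121/12 + 19/3*i - 25/4*j - 31/6*k


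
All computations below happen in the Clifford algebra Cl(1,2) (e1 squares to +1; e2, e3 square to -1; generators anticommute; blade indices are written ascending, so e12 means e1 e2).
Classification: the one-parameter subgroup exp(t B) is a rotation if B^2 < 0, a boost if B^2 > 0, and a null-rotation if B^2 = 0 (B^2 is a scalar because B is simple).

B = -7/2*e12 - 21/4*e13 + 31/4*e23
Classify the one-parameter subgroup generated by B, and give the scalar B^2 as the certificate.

B^2 term by term: the squares give (-7/2)^2*(e12)^2 + (-21/4)^2*(e13)^2 + (31/4)^2*(e23)^2 = 49/4*(+1) + 441/16*(+1) + 961/16*(-1) = -81/4 (each basis 2-blade squares to minus the product of its generators' squares); cross terms between blades sharing an index anticommute and cancel. So B^2 = -81/4.
Answer: rotation, certificate B^2 = -81/4. Check the certificate: B^2 = -81/4, and that sign is decisive whatever form B takes.


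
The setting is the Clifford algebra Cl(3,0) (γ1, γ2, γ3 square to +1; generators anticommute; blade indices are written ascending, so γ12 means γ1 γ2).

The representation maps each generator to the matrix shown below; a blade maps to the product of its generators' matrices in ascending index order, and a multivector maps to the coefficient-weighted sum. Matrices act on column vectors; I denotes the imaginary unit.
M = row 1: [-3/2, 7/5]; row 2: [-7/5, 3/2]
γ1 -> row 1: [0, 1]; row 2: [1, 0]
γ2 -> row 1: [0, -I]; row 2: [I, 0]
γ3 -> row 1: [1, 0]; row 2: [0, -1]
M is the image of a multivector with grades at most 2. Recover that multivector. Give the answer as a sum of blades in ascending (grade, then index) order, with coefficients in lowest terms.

Method: 1, rho(γ1), rho(γ2), rho(γ3) form a trace-orthogonal basis of the 2x2 complex matrices (tr(X Y) = 2 if X = Y, else 0), so M = m0*1 + m1*rho(γ1) + m2*rho(γ2) + m3*rho(γ3) with m0 = tr(M)/2 = 0, m1 = tr(M rho(γ1))/2 = 0, m2 = tr(M rho(γ2))/2 = 7*I/5, m3 = tr(M rho(γ3))/2 = -3/2.
Multiplying table entries, the bivector images are rho(γ12) = I*rho(γ3), rho(γ13) = -I*rho(γ2), rho(γ23) = I*rho(γ1); with real blade coefficients the real parts of m0..m3 are the coefficients of 1, γ1, γ2, γ3 and the imaginary parts give the bivectors (γ23: Im m1, γ13: -Im m2, γ12: Im m3).
Answer: -3/2*γ3 - 7/5*γ13


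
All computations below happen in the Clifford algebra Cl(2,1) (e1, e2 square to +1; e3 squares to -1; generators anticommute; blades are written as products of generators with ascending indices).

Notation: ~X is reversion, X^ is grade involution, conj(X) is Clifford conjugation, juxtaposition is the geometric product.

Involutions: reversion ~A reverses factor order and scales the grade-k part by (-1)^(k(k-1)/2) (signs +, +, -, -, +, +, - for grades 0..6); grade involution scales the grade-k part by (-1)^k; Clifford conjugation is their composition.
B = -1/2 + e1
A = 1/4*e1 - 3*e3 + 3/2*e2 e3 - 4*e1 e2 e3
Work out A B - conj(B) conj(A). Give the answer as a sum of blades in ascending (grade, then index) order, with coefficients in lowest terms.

first term: 1/4 - 1/8*e1 + 3/2*e3 + 3*e1 e3 - 19/4*e2 e3 + 7/2*e1 e2 e3
second term: 1/4 + 1/8*e1 - 3/2*e3 - 3*e1 e3 + 19/4*e2 e3 + 7/2*e1 e2 e3
Answer: -1/4*e1 + 3*e3 + 6*e1 e3 - 19/2*e2 e3


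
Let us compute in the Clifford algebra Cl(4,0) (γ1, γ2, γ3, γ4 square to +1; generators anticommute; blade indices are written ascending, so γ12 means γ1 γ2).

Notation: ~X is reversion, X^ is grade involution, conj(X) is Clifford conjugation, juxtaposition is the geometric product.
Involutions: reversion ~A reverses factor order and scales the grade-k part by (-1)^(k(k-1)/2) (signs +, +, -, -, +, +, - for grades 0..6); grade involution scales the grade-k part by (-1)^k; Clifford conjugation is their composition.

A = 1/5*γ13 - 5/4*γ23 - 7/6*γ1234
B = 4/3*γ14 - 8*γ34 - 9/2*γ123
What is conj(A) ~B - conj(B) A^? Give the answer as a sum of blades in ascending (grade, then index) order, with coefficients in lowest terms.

first term: -45/8*γ1 - 9/10*γ2 - 21/4*γ4 + 28/3*γ12 - 8/5*γ14 - 14/9*γ23 + 10*γ24 - 4/15*γ34 - 5/3*γ1234
second term: -45/8*γ1 - 9/10*γ2 - 21/4*γ4 + 28/3*γ12 - 8/5*γ14 - 14/9*γ23 + 10*γ24 - 4/15*γ34 + 5/3*γ1234
Answer: -10/3*γ1234


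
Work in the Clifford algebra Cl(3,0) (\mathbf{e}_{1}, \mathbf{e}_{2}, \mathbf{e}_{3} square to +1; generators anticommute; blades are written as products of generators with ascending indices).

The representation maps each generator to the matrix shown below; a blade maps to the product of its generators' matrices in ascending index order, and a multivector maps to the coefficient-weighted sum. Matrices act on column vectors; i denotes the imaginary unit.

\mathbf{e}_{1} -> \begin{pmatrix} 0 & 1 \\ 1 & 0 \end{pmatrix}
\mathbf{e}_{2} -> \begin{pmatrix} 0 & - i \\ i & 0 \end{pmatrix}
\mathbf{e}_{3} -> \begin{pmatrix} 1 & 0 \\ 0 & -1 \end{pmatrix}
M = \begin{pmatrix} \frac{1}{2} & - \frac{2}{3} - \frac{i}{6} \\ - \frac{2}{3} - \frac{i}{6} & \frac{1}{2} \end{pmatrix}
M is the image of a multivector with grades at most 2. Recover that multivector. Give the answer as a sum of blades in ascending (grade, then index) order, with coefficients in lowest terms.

Method: 1, rho(e_{1}), rho(e_{2}), rho(e_{3}) form a trace-orthogonal basis of the 2x2 complex matrices (tr(X Y) = 2 if X = Y, else 0), so M = m0*1 + m1*rho(e_{1}) + m2*rho(e_{2}) + m3*rho(e_{3}) with m0 = tr(M)/2 = \frac{1}{2}, m1 = tr(M rho(e_{1}))/2 = - \frac{2}{3} - \frac{i}{6}, m2 = tr(M rho(e_{2}))/2 = 0, m3 = tr(M rho(e_{3}))/2 = 0.
Multiplying table entries, the bivector images are rho(e_{1} e_{2}) = i*rho(e_{3}), rho(e_{1} e_{3}) = -i*rho(e_{2}), rho(e_{2} e_{3}) = i*rho(e_{1}); with real blade coefficients the real parts of m0..m3 are the coefficients of 1, e_{1}, e_{2}, e_{3} and the imaginary parts give the bivectors (e_{2} e_{3}: Im m1, e_{1} e_{3}: -Im m2, e_{1} e_{2}: Im m3).
Answer: \frac{1}{2} - \frac{2}{3} e_{1} - \frac{1}{6} e_{2} e_{3}


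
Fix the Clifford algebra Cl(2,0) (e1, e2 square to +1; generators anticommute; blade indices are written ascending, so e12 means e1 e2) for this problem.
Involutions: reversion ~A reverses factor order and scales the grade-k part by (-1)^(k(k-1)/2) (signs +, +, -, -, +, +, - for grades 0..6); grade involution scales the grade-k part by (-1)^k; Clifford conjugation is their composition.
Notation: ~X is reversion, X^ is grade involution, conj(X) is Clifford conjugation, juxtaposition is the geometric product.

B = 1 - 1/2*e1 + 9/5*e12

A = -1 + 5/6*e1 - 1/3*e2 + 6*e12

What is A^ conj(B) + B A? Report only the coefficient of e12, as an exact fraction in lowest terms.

first term: 563/60 - 11/15*e1 - 7/6*e2 + 229/30*e12
second term: -733/60 + 11/15*e1 - 29/6*e2 + 131/30*e12
Answer: 12


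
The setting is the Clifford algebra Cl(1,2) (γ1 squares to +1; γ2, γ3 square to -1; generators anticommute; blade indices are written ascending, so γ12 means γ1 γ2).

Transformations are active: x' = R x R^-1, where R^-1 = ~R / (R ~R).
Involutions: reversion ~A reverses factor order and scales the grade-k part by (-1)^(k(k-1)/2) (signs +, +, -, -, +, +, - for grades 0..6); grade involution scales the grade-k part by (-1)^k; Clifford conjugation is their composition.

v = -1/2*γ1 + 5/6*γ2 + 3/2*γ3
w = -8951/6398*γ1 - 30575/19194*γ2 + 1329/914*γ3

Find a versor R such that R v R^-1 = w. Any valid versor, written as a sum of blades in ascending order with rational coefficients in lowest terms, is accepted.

Here q(v) = q(w) = -97/36; the classical choice R = v + w = -6075/3199*γ1 - 2430/3199*γ2 + 1350/457*γ3 then realises v -> w under the sandwich.
Answer: -6075/3199*γ1 - 2430/3199*γ2 + 1350/457*γ3


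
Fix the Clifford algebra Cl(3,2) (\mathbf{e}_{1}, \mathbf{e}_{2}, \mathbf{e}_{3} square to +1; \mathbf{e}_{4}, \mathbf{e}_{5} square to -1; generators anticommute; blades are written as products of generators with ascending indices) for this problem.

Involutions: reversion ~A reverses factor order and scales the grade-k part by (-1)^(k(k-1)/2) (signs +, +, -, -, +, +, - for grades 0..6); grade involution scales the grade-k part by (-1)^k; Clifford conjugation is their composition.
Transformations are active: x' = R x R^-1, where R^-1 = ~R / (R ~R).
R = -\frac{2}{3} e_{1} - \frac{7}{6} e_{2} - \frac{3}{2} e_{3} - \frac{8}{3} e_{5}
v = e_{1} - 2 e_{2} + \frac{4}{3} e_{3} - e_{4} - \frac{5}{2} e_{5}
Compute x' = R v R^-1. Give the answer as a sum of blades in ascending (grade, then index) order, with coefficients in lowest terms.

~R = -\frac{2}{3} e_{1} - \frac{7}{6} e_{2} - \frac{3}{2} e_{3} - \frac{8}{3} e_{5}, and R ~R = -\frac{55}{18}, so R^-1 = ~R / (-\frac{55}{18}).
R v = -7 + \frac{5}{2} e_{1} e_{2} + \frac{11}{18} e_{1} e_{3} + \frac{2}{3} e_{1} e_{4} + \frac{13}{3} e_{1} e_{5} - \frac{41}{9} e_{2} e_{3} + \frac{7}{6} e_{2} e_{4} - \frac{29}{12} e_{2} e_{5} + \frac{3}{2} e_{3} e_{4} + \frac{263}{36} e_{3} e_{5} - \frac{8}{3} e_{4} e_{5}
Answer: -\frac{223}{55} e_{1} - \frac{184}{55} e_{2} - \frac{1354}{165} e_{3} + e_{4} - \frac{1069}{110} e_{5}


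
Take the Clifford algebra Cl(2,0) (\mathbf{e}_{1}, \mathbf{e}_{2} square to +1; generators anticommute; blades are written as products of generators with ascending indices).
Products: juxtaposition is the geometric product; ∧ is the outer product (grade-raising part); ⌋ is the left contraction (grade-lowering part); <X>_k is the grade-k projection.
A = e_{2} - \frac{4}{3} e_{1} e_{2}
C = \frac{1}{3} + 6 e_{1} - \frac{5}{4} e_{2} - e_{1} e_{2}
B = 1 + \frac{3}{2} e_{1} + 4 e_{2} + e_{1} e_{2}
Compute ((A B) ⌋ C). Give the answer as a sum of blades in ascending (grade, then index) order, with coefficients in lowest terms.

step 1: \frac{16}{3} - \frac{19}{3} e_{1} + 3 e_{2} - \frac{17}{6} e_{1} e_{2}
step 2: -\frac{1541}{36} + 35 e_{1} - \frac{1}{3} e_{2} - \frac{16}{3} e_{1} e_{2}
Answer: -\frac{1541}{36} + 35 e_{1} - \frac{1}{3} e_{2} - \frac{16}{3} e_{1} e_{2}


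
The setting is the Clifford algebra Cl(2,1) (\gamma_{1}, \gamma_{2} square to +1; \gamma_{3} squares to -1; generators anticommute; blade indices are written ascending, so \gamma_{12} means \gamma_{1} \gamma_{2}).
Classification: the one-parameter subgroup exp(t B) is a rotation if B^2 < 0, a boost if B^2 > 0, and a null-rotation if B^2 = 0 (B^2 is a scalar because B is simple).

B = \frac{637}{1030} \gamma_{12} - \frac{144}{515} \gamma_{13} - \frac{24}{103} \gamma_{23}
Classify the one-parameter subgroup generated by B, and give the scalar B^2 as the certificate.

B^2 term by term: the squares give (\frac{637}{1030})^2*(\gamma_{12})^2 + (-\frac{144}{515})^2*(\gamma_{13})^2 + (-\frac{24}{103})^2*(\gamma_{23})^2 = \frac{405769}{1060900}*(-1) + \frac{20736}{265225}*(+1) + \frac{576}{10609}*(+1) = -\frac{1}{4} (each basis 2-blade squares to minus the product of its generators' squares); cross terms between blades sharing an index anticommute and cancel. So B^2 = -\frac{1}{4}.
Answer: rotation, certificate B^2 = -\frac{1}{4}. Check the certificate: B^2 = -\frac{1}{4}, and that sign is decisive whatever form B takes.


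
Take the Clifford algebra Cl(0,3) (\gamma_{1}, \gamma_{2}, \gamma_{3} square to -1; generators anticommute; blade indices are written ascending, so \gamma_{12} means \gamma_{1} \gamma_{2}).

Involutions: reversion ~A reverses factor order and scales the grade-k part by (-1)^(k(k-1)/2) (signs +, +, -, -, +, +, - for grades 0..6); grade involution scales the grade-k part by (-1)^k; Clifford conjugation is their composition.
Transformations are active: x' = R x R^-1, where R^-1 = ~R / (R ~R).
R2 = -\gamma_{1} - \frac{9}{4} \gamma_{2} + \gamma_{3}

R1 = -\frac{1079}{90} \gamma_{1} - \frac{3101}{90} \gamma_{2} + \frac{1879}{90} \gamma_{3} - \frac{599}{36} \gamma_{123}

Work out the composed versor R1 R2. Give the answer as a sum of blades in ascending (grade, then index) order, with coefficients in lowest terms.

Distribute over the terms of R2 (each basis-blade product reordered to ascending indices, repeated generators contracted through their squares):
R1 (-\gamma_{1}) = -\frac{1079}{90} - \frac{3101}{90} \gamma_{12} + \frac{1879}{90} \gamma_{13} - \frac{599}{36} \gamma_{23}
R1 (-\frac{9}{4} \gamma_{2}) = -\frac{3101}{40} + \frac{1079}{40} \gamma_{12} + \frac{599}{16} \gamma_{13} + \frac{1879}{40} \gamma_{23}
R1 (\gamma_{3}) = -\frac{1879}{90} + \frac{599}{36} \gamma_{12} - \frac{1079}{90} \gamma_{13} - \frac{3101}{90} \gamma_{23}
Summing the partial products and collecting blades:
Answer: -\frac{13247}{120} + \frac{1099}{120} \gamma_{12} + \frac{6671}{144} \gamma_{13} - \frac{1483}{360} \gamma_{23}


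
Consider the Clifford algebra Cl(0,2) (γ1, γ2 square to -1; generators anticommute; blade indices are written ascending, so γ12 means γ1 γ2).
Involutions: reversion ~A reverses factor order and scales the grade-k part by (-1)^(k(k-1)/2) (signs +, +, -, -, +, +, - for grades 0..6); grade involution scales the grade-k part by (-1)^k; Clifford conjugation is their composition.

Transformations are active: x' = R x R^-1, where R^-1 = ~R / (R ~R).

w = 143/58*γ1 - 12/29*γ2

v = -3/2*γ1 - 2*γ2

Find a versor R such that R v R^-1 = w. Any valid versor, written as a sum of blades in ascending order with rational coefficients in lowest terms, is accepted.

Construction: equal norms (both -25/4) license R = v + w = 28/29*γ1 - 70/29*γ2 — nothing changes along that direction, while (v - w)/2 changes sign, so v maps onto w.
Answer: 28/29*γ1 - 70/29*γ2
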